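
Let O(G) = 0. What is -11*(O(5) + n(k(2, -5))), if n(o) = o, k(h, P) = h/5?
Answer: -22/5 ≈ -4.4000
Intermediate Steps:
k(h, P) = h/5 (k(h, P) = h*(1/5) = h/5)
-11*(O(5) + n(k(2, -5))) = -11*(0 + (1/5)*2) = -11*(0 + 2/5) = -11*2/5 = -22/5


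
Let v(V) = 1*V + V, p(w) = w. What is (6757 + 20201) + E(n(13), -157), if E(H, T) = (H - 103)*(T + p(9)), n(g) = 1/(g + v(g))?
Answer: 1645730/39 ≈ 42198.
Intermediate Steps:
v(V) = 2*V (v(V) = V + V = 2*V)
n(g) = 1/(3*g) (n(g) = 1/(g + 2*g) = 1/(3*g))
E(H, T) = (-103 + H)*(9 + T) (E(H, T) = (H - 103)*(T + 9) = (-103 + H)*(9 + T))
(6757 + 20201) + E(n(13), -157) = (6757 + 20201) + (-927 - 103*(-157) + 9*((⅓)/13) + ((⅓)/13)*(-157)) = 26958 + (-927 + 16171 + 9*((⅓)*(1/13)) + ((⅓)*(1/13))*(-157)) = 26958 + (-927 + 16171 + 9*(1/39) + (1/39)*(-157)) = 26958 + (-927 + 16171 + 3/13 - 157/39) = 26958 + 594368/39 = 1645730/39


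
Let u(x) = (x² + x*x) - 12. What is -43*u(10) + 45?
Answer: -8039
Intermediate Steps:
u(x) = -12 + 2*x² (u(x) = (x² + x²) - 12 = 2*x² - 12 = -12 + 2*x²)
-43*u(10) + 45 = -43*(-12 + 2*10²) + 45 = -43*(-12 + 2*100) + 45 = -43*(-12 + 200) + 45 = -43*188 + 45 = -8084 + 45 = -8039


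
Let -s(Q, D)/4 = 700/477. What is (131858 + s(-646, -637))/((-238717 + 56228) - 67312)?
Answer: -62893466/119155077 ≈ -0.52783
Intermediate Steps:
s(Q, D) = -2800/477
(131858 + s(-646, -637))/((-238717 + 56228) - 67312) = (131858 - 2800/477)/((-238717 + 56228) - 67312) = 62893466/(477*(-182489 - 67312)) = (62893466/477)/(-249801) = (62893466/477)*(-1/249801) = -62893466/119155077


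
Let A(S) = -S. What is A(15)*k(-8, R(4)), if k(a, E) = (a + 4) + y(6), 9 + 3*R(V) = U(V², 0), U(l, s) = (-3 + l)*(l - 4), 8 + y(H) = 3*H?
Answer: -90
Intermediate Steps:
y(H) = -8 + 3*H
U(l, s) = (-4 + l)*(-3 + l) (U(l, s) = (-3 + l)*(-4 + l) = (-4 + l)*(-3 + l))
R(V) = 1 - 7*V²/3 + V⁴/3 (R(V) = -3 + (12 + (V²)² - 7*V²)/3 = -3 + (12 + V⁴ - 7*V²)/3 = -3 + (4 - 7*V²/3 + V⁴/3) = 1 - 7*V²/3 + V⁴/3)
k(a, E) = 14 + a (k(a, E) = (a + 4) + (-8 + 3*6) = (4 + a) + (-8 + 18) = (4 + a) + 10 = 14 + a)
A(15)*k(-8, R(4)) = (-1*15)*(14 - 8) = -15*6 = -90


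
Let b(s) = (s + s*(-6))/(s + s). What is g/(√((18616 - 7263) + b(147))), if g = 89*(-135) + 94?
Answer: -1703*√45402/3243 ≈ -111.89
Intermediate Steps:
b(s) = -5/2 (b(s) = (s - 6*s)/((2*s)) = (-5*s)*(1/(2*s)) = -5/2)
g = -11921 (g = -12015 + 94 = -11921)
g/(√((18616 - 7263) + b(147))) = -11921/√((18616 - 7263) - 5/2) = -11921/√(11353 - 5/2) = -11921*√45402/22701 = -1703*√45402/3243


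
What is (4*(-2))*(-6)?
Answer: 48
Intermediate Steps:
(4*(-2))*(-6) = -8*(-6) = 48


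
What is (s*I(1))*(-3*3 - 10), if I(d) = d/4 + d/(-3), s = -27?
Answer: -171/4 ≈ -42.750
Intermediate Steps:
I(d) = -d/12 (I(d) = d*(¼) + d*(-⅓) = d/4 - d/3 = -d/12)
(s*I(1))*(-3*3 - 10) = (-(-9)/4)*(-3*3 - 10) = (-27*(-1/12))*(-9 - 10) = (9/4)*(-19) = -171/4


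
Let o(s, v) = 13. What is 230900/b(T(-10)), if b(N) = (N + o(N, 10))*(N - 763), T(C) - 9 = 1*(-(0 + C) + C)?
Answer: -57725/4147 ≈ -13.920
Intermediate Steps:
T(C) = 9 (T(C) = 9 + 1*(-(0 + C) + C) = 9 + 1*(-C + C) = 9 + 1*0 = 9 + 0 = 9)
b(N) = (-763 + N)*(13 + N) (b(N) = (N + 13)*(N - 763) = (13 + N)*(-763 + N) = (-763 + N)*(13 + N))
230900/b(T(-10)) = 230900/(-9919 + 9² - 750*9) = 230900/(-9919 + 81 - 6750) = 230900/(-16588) = 230900*(-1/16588) = -57725/4147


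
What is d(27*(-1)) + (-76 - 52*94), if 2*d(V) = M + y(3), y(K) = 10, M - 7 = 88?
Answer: -9823/2 ≈ -4911.5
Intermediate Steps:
M = 95 (M = 7 + 88 = 95)
d(V) = 105/2 (d(V) = (95 + 10)/2 = (½)*105 = 105/2)
d(27*(-1)) + (-76 - 52*94) = 105/2 + (-76 - 52*94) = 105/2 + (-76 - 4888) = 105/2 - 4964 = -9823/2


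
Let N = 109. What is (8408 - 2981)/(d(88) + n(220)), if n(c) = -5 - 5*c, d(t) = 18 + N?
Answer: -1809/326 ≈ -5.5491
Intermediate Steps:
d(t) = 127 (d(t) = 18 + 109 = 127)
(8408 - 2981)/(d(88) + n(220)) = (8408 - 2981)/(127 + (-5 - 5*220)) = 5427/(127 + (-5 - 1100)) = 5427/(127 - 1105) = 5427/(-978) = 5427*(-1/978) = -1809/326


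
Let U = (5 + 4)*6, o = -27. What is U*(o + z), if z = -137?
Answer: -8856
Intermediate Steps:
U = 54 (U = 9*6 = 54)
U*(o + z) = 54*(-27 - 137) = 54*(-164) = -8856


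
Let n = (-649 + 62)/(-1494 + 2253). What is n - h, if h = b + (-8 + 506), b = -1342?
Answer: 640009/759 ≈ 843.23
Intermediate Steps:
h = -844 (h = -1342 + (-8 + 506) = -1342 + 498 = -844)
n = -587/759 ≈ -0.77339
n - h = -587/759 - 1*(-844) = -587/759 + 844 = 640009/759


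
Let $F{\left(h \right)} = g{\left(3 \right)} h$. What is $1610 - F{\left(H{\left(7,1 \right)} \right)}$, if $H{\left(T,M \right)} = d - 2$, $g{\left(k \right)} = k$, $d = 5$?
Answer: $1601$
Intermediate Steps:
$H{\left(T,M \right)} = 3$ ($H{\left(T,M \right)} = 5 - 2 = 3$)
$F{\left(h \right)} = 3 h$
$1610 - F{\left(H{\left(7,1 \right)} \right)} = 1610 - 3 \cdot 3 = 1610 - 9 = 1601$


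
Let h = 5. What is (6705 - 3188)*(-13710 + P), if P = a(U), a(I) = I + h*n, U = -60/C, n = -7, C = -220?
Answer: -531742264/11 ≈ -4.8340e+7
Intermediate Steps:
U = 3/11 (U = -60/(-220) = -60*(-1/220) = 3/11 ≈ 0.27273)
a(I) = -35 + I (a(I) = I + 5*(-7) = I - 35 = -35 + I)
P = -382/11 (P = -35 + 3/11 = -382/11 ≈ -34.727)
(6705 - 3188)*(-13710 + P) = (6705 - 3188)*(-13710 - 382/11) = 3517*(-151192/11) = -531742264/11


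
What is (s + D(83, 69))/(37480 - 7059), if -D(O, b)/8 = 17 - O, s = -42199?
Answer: -41671/30421 ≈ -1.3698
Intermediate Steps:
D(O, b) = -136 + 8*O (D(O, b) = -8*(17 - O) = -136 + 8*O)
(s + D(83, 69))/(37480 - 7059) = (-42199 + (-136 + 8*83))/(37480 - 7059) = (-42199 + (-136 + 664))/30421 = (-42199 + 528)*(1/30421) = -41671*1/30421 = -41671/30421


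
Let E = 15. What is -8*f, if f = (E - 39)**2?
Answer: -4608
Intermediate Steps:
f = 576 (f = (15 - 39)**2 = (-24)**2 = 576)
-8*f = -8*576 = -4608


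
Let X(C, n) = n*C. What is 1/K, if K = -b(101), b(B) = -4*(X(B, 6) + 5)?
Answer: 1/2444 ≈ 0.00040917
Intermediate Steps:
X(C, n) = C*n
b(B) = -20 - 24*B (b(B) = -4*(B*6 + 5) = -4*(6*B + 5) = -4*(5 + 6*B) = -20 - 24*B)
K = 2444 (K = -(-20 - 24*101) = -(-20 - 2424) = -1*(-2444) = 2444)
1/K = 1/2444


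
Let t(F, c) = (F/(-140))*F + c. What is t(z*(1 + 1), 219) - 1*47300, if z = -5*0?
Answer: -47081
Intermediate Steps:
z = 0
t(F, c) = c - F²/140 (t(F, c) = (F*(-1/140))*F + c = (-F/140)*F + c = -F²/140 + c = c - F²/140)
t(z*(1 + 1), 219) - 1*47300 = (219 - (0*(1 + 1))²/140) - 1*47300 = (219 - (0*2)²/140) - 47300 = (219 - 1/140*0²) - 47300 = (219 - 1/140*0) - 47300 = (219 + 0) - 47300 = 219 - 47300 = -47081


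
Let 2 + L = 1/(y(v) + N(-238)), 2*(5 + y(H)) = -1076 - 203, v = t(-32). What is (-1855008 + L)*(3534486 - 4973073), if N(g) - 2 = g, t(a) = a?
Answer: 1566464250959748/587 ≈ 2.6686e+12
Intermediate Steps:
v = -32
N(g) = 2 + g
y(H) = -1289/2 (y(H) = -5 + (-1076 - 203)/2 = -5 + (½)*(-1279) = -5 - 1279/2 = -1289/2)
L = -3524/1761 (L = -2 + 1/(-1289/2 + (2 - 238)) = -2 + 1/(-1289/2 - 236) = -2 + 1/(-1761/2) = -2 - 2/1761 = -3524/1761 ≈ -2.0011)
(-1855008 + L)*(3534486 - 4973073) = (-1855008 - 3524/1761)*(3534486 - 4973073) = -3266672612/1761*(-1438587) = 1566464250959748/587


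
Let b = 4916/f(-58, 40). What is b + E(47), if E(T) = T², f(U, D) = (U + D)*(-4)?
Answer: 40991/18 ≈ 2277.3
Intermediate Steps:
f(U, D) = -4*D - 4*U (f(U, D) = (D + U)*(-4) = -4*D - 4*U)
b = 1229/18 (b = 4916/(-4*40 - 4*(-58)) = 4916/(-160 + 232) = 4916/72 = 4916*(1/72) = 1229/18 ≈ 68.278)
b + E(47) = 1229/18 + 47² = 1229/18 + 2209 = 40991/18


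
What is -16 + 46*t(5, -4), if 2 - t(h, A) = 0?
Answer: 76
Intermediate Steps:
t(h, A) = 2 (t(h, A) = 2 - 1*0 = 2 + 0 = 2)
-16 + 46*t(5, -4) = -16 + 46*2 = -16 + 92 = 76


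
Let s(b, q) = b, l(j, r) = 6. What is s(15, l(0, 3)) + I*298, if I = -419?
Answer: -124847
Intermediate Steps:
s(15, l(0, 3)) + I*298 = 15 - 419*298 = 15 - 124862 = -124847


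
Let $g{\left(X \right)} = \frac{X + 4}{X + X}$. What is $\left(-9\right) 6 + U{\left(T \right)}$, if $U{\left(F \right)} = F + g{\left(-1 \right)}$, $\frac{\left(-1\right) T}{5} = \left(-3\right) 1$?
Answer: $- \frac{81}{2} \approx -40.5$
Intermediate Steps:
$T = 15$ ($T = - 5 \left(\left(-3\right) 1\right) = \left(-5\right) \left(-3\right) = 15$)
$g{\left(X \right)} = \frac{4 + X}{2 X}$
$U{\left(F \right)} = - \frac{3}{2} + F$ ($U{\left(F \right)} = F + \frac{4 - 1}{2 \left(-1\right)} = F + \frac{1}{2} \left(-1\right) 3 = F - \frac{3}{2} = - \frac{3}{2} + F$)
$\left(-9\right) 6 + U{\left(T \right)} = \left(-9\right) 6 + \left(- \frac{3}{2} + 15\right) = -54 + \frac{27}{2} = - \frac{81}{2}$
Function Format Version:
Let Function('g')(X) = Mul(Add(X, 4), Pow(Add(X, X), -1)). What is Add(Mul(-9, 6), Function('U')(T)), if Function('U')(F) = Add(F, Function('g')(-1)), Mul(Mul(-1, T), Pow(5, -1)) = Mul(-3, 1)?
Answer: Rational(-81, 2) ≈ -40.500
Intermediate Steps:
T = 15 (T = Mul(-5, Mul(-3, 1)) = Mul(-5, -3) = 15)
Function('g')(X) = Mul(Rational(1, 2), Pow(X, -1), Add(4, X)) (Function('g')(X) = Mul(Add(4, X), Pow(Mul(2, X), -1)) = Mul(Add(4, X), Mul(Rational(1, 2), Pow(X, -1))) = Mul(Rational(1, 2), Pow(X, -1), Add(4, X)))
Function('U')(F) = Add(Rational(-3, 2), F) (Function('U')(F) = Add(F, Mul(Rational(1, 2), Pow(-1, -1), Add(4, -1))) = Add(F, Mul(Rational(1, 2), -1, 3)) = Add(F, Rational(-3, 2)) = Add(Rational(-3, 2), F))
Add(Mul(-9, 6), Function('U')(T)) = Add(Mul(-9, 6), Add(Rational(-3, 2), 15)) = Add(-54, Rational(27, 2)) = Rational(-81, 2)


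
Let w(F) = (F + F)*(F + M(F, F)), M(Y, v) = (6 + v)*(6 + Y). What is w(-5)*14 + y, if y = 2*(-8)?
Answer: 544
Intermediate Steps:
M(Y, v) = (6 + Y)*(6 + v)
w(F) = 2*F*(36 + F**2 + 13*F) (w(F) = (F + F)*(F + (36 + 6*F + 6*F + F*F)) = (2*F)*(F + (36 + 6*F + 6*F + F**2)) = (2*F)*(F + (36 + F**2 + 12*F)) = (2*F)*(36 + F**2 + 13*F) = 2*F*(36 + F**2 + 13*F))
y = -16
w(-5)*14 + y = (2*(-5)*(36 + (-5)**2 + 13*(-5)))*14 - 16 = (2*(-5)*(36 + 25 - 65))*14 - 16 = (2*(-5)*(-4))*14 - 16 = 40*14 - 16 = 560 - 16 = 544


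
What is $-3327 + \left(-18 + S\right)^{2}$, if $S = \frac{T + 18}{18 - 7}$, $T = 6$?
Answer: $- \frac{372291}{121} \approx -3076.8$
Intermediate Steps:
$S = \frac{24}{11}$ ($S = \frac{6 + 18}{18 - 7} = \frac{24}{11} \approx 2.1818$)
$-3327 + \left(-18 + S\right)^{2} = -3327 + \left(-18 + \frac{24}{11}\right)^{2} = -3327 + \left(- \frac{174}{11}\right)^{2} = -3327 + \frac{30276}{121} = - \frac{372291}{121}$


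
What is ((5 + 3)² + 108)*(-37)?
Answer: -6364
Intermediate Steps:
((5 + 3)² + 108)*(-37) = (8² + 108)*(-37) = (64 + 108)*(-37) = 172*(-37) = -6364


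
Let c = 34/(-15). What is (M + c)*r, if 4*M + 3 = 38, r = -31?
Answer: -12059/60 ≈ -200.98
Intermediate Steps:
c = -34/15 (c = 34*(-1/15) = -34/15 ≈ -2.2667)
M = 35/4 (M = -¾ + (¼)*38 = -¾ + 19/2 = 35/4 ≈ 8.7500)
(M + c)*r = (35/4 - 34/15)*(-31) = (389/60)*(-31) = -12059/60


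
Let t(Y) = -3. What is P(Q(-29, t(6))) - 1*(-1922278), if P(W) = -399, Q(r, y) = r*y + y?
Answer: 1921879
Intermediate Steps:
Q(r, y) = y + r*y
P(Q(-29, t(6))) - 1*(-1922278) = -399 - 1*(-1922278) = -399 + 1922278 = 1921879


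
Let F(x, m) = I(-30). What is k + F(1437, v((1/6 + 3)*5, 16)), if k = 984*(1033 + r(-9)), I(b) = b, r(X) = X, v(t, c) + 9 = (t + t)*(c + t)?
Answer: 1007586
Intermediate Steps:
v(t, c) = -9 + 2*t*(c + t) (v(t, c) = -9 + (t + t)*(c + t) = -9 + (2*t)*(c + t) = -9 + 2*t*(c + t))
F(x, m) = -30
k = 1007616 (k = 984*(1033 - 9) = 984*1024 = 1007616)
k + F(1437, v((1/6 + 3)*5, 16)) = 1007616 - 30 = 1007586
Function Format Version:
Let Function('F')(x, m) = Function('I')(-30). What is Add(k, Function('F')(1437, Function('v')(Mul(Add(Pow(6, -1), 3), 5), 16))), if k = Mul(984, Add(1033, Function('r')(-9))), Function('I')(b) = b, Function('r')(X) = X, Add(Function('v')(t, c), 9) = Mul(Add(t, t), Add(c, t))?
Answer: 1007586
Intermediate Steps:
Function('v')(t, c) = Add(-9, Mul(2, t, Add(c, t))) (Function('v')(t, c) = Add(-9, Mul(Add(t, t), Add(c, t))) = Add(-9, Mul(Mul(2, t), Add(c, t))) = Add(-9, Mul(2, t, Add(c, t))))
Function('F')(x, m) = -30
k = 1007616 (k = Mul(984, Add(1033, -9)) = Mul(984, 1024) = 1007616)
Add(k, Function('F')(1437, Function('v')(Mul(Add(Pow(6, -1), 3), 5), 16))) = Add(1007616, -30) = 1007586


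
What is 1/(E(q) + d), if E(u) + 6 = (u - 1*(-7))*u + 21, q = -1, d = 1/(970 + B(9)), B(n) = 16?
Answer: 986/8875 ≈ 0.11110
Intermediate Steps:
d = 1/986 (d = 1/(970 + 16) = 1/986 ≈ 0.0010142)
E(u) = 15 + u*(7 + u) (E(u) = -6 + ((u - 1*(-7))*u + 21) = -6 + ((u + 7)*u + 21) = -6 + ((7 + u)*u + 21) = -6 + (u*(7 + u) + 21) = -6 + (21 + u*(7 + u)) = 15 + u*(7 + u))
1/(E(q) + d) = 1/((15 + (-1)² + 7*(-1)) + 1/986) = 1/((15 + 1 - 7) + 1/986) = 1/(9 + 1/986) = 1/(8875/986) = 986/8875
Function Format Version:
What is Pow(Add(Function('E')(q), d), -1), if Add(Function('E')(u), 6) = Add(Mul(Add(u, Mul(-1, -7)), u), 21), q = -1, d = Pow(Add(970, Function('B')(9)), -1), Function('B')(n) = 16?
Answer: Rational(986, 8875) ≈ 0.11110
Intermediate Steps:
d = Rational(1, 986) (d = Pow(Add(970, 16), -1) = Pow(986, -1) = Rational(1, 986) ≈ 0.0010142)
Function('E')(u) = Add(15, Mul(u, Add(7, u))) (Function('E')(u) = Add(-6, Add(Mul(Add(u, Mul(-1, -7)), u), 21)) = Add(-6, Add(Mul(Add(u, 7), u), 21)) = Add(-6, Add(Mul(Add(7, u), u), 21)) = Add(-6, Add(Mul(u, Add(7, u)), 21)) = Add(-6, Add(21, Mul(u, Add(7, u)))) = Add(15, Mul(u, Add(7, u))))
Pow(Add(Function('E')(q), d), -1) = Pow(Add(Add(15, Pow(-1, 2), Mul(7, -1)), Rational(1, 986)), -1) = Pow(Add(Add(15, 1, -7), Rational(1, 986)), -1) = Pow(Add(9, Rational(1, 986)), -1) = Pow(Rational(8875, 986), -1) = Rational(986, 8875)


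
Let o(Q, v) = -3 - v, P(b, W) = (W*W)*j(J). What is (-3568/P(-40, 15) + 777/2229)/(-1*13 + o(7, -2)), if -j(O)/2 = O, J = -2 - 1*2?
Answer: 273103/2340450 ≈ 0.11669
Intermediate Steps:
J = -4 (J = -2 - 2 = -4)
j(O) = -2*O
P(b, W) = 8*W**2 (P(b, W) = (W*W)*(-2*(-4)) = W**2*8 = 8*W**2)
(-3568/P(-40, 15) + 777/2229)/(-1*13 + o(7, -2)) = (-3568/(8*15**2) + 777/2229)/(-1*13 + (-3 - 1*(-2))) = (-3568/(8*225) + 777*(1/2229))/(-13 + (-3 + 2)) = (-3568/1800 + 259/743)/(-13 - 1) = (-3568*1/1800 + 259/743)/(-14) = (-446/225 + 259/743)*(-1/14) = -273103/167175*(-1/14) = 273103/2340450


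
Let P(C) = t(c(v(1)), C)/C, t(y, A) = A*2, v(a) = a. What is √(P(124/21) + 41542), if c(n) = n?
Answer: 6*√1154 ≈ 203.82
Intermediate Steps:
t(y, A) = 2*A
P(C) = 2 (P(C) = (2*C)/C = 2)
√(P(124/21) + 41542) = √(2 + 41542) = √41544 = 6*√1154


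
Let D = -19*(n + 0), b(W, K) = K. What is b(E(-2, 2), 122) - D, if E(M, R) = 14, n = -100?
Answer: -1778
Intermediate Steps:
D = 1900 (D = -19*(-100 + 0) = -19*(-100) = 1900)
b(E(-2, 2), 122) - D = 122 - 1*1900 = 122 - 1900 = -1778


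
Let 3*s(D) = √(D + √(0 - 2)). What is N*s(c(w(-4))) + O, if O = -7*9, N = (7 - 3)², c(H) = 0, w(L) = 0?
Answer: -63 + 16*2^(¼)*√I/3 ≈ -58.515 + 4.4848*I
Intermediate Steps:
N = 16 (N = 4² = 16)
s(D) = √(D + I*√2)/3 (s(D) = √(D + √(0 - 2))/3 = √(D + √(-2))/3 = √(D + I*√2)/3)
O = -63
N*s(c(w(-4))) + O = 16*(√(0 + I*√2)/3) - 63 = 16*(√(I*√2)/3) - 63 = 16*((2^(¼)*√I)/3) - 63 = 16*(2^(¼)*√I/3) - 63 = 16*2^(¼)*√I/3 - 63 = -63 + 16*2^(¼)*√I/3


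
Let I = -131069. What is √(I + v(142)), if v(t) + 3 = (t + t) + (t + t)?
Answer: 2*I*√32626 ≈ 361.25*I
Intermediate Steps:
v(t) = -3 + 4*t (v(t) = -3 + ((t + t) + (t + t)) = -3 + (2*t + 2*t) = -3 + 4*t)
√(I + v(142)) = √(-131069 + (-3 + 4*142)) = √(-131069 + (-3 + 568)) = √(-131069 + 565) = √(-130504) = 2*I*√32626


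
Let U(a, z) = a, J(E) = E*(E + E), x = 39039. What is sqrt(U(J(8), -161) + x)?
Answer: sqrt(39167) ≈ 197.91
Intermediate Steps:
J(E) = 2*E**2 (J(E) = E*(2*E) = 2*E**2)
sqrt(U(J(8), -161) + x) = sqrt(2*8**2 + 39039) = sqrt(2*64 + 39039) = sqrt(128 + 39039) = sqrt(39167)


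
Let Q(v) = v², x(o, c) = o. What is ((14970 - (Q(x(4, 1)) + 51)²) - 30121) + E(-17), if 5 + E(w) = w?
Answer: -19662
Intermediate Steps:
E(w) = -5 + w
((14970 - (Q(x(4, 1)) + 51)²) - 30121) + E(-17) = ((14970 - (4² + 51)²) - 30121) + (-5 - 17) = ((14970 - (16 + 51)²) - 30121) - 22 = ((14970 - 1*67²) - 30121) - 22 = ((14970 - 1*4489) - 30121) - 22 = ((14970 - 4489) - 30121) - 22 = (10481 - 30121) - 22 = -19640 - 22 = -19662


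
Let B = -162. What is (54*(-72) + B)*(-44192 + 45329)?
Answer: -4604850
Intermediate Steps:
(54*(-72) + B)*(-44192 + 45329) = (54*(-72) - 162)*(-44192 + 45329) = (-3888 - 162)*1137 = -4050*1137 = -4604850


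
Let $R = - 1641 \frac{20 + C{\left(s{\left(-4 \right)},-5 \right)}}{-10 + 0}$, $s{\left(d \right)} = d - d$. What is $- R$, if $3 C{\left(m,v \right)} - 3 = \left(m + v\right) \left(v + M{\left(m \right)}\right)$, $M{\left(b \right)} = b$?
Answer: $- \frac{24068}{5} \approx -4813.6$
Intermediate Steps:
$s{\left(d \right)} = 0$
$C{\left(m,v \right)} = 1 + \frac{\left(m + v\right)^{2}}{3}$ ($C{\left(m,v \right)} = 1 + \frac{\left(m + v\right) \left(v + m\right)}{3} = 1 + \frac{\left(m + v\right) \left(m + v\right)}{3} = 1 + \frac{\left(m + v\right)^{2}}{3}$)
$R = \frac{24068}{5}$ ($R = - 1641 \frac{20 + \left(1 + \frac{0^{2}}{3} + \frac{\left(-5\right)^{2}}{3} + \frac{2}{3} \cdot 0 \left(-5\right)\right)}{-10 + 0} = - 1641 \frac{20 + \left(1 + \frac{1}{3} \cdot 0 + \frac{1}{3} \cdot 25 + 0\right)}{-10} = - 1641 \left(20 + \left(1 + 0 + \frac{25}{3} + 0\right)\right) \left(- \frac{1}{10}\right) = - 1641 \left(20 + \frac{28}{3}\right) \left(- \frac{1}{10}\right) = - 1641 \cdot \frac{88}{3} \left(- \frac{1}{10}\right) = \left(-1641\right) \left(- \frac{44}{15}\right) = \frac{24068}{5} \approx 4813.6$)
$- R = \left(-1\right) \frac{24068}{5} = - \frac{24068}{5}$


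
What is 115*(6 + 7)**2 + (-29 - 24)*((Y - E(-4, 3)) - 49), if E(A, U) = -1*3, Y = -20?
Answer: 22933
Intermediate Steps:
E(A, U) = -3
115*(6 + 7)**2 + (-29 - 24)*((Y - E(-4, 3)) - 49) = 115*(6 + 7)**2 + (-29 - 24)*((-20 - 1*(-3)) - 49) = 115*13**2 - 53*((-20 + 3) - 49) = 115*169 - 53*(-17 - 49) = 19435 - 53*(-66) = 19435 + 3498 = 22933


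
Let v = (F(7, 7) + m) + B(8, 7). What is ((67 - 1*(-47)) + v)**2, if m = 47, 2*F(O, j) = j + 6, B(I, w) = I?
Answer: 123201/4 ≈ 30800.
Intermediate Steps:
F(O, j) = 3 + j/2 (F(O, j) = (j + 6)/2 = (6 + j)/2 = 3 + j/2)
v = 123/2 (v = ((3 + (1/2)*7) + 47) + 8 = ((3 + 7/2) + 47) + 8 = (13/2 + 47) + 8 = 107/2 + 8 = 123/2 ≈ 61.500)
((67 - 1*(-47)) + v)**2 = ((67 - 1*(-47)) + 123/2)**2 = ((67 + 47) + 123/2)**2 = (114 + 123/2)**2 = (351/2)**2 = 123201/4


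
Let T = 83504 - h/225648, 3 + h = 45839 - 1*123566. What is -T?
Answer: -3140431387/37608 ≈ -83504.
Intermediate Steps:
h = -77730 (h = -3 + (45839 - 1*123566) = -3 + (45839 - 123566) = -3 - 77727 = -77730)
T = 3140431387/37608 (T = 83504 - (-77730)/225648 = 83504 - 1*(-12955/37608) = 83504 + 12955/37608 = 3140431387/37608 ≈ 83504.)
-T = -1*3140431387/37608 = -3140431387/37608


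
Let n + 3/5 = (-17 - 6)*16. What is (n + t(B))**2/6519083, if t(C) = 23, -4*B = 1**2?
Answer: 2985984/162977075 ≈ 0.018321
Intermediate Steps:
B = -1/4 (B = -1/4*1**2 = -1/4*1 = -1/4 ≈ -0.25000)
n = -1843/5 (n = -3/5 + (-17 - 6)*16 = -3/5 - 23*16 = -3/5 - 368 = -1843/5 ≈ -368.60)
(n + t(B))**2/6519083 = (-1843/5 + 23)**2/6519083 = (-1728/5)**2*(1/6519083) = (2985984/25)*(1/6519083) = 2985984/162977075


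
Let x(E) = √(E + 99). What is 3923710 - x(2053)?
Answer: 3923710 - 2*√538 ≈ 3.9237e+6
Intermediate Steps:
x(E) = √(99 + E)
3923710 - x(2053) = 3923710 - √(99 + 2053) = 3923710 - √2152 = 3923710 - 2*√538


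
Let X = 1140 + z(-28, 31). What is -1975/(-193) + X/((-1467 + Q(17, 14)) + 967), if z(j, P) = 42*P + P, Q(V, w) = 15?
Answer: 480586/93605 ≈ 5.1342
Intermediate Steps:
z(j, P) = 43*P
X = 2473 (X = 1140 + 43*31 = 1140 + 1333 = 2473)
-1975/(-193) + X/((-1467 + Q(17, 14)) + 967) = -1975/(-193) + 2473/((-1467 + 15) + 967) = -1975*(-1/193) + 2473/(-1452 + 967) = 1975/193 + 2473/(-485) = 1975/193 + 2473*(-1/485) = 1975/193 - 2473/485 = 480586/93605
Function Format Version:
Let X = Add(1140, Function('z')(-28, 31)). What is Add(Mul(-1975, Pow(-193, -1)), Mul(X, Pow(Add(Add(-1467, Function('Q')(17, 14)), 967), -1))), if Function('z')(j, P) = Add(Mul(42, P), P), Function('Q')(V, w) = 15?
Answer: Rational(480586, 93605) ≈ 5.1342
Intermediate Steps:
Function('z')(j, P) = Mul(43, P)
X = 2473 (X = Add(1140, Mul(43, 31)) = Add(1140, 1333) = 2473)
Add(Mul(-1975, Pow(-193, -1)), Mul(X, Pow(Add(Add(-1467, Function('Q')(17, 14)), 967), -1))) = Add(Mul(-1975, Pow(-193, -1)), Mul(2473, Pow(Add(Add(-1467, 15), 967), -1))) = Add(Mul(-1975, Rational(-1, 193)), Mul(2473, Pow(Add(-1452, 967), -1))) = Add(Rational(1975, 193), Mul(2473, Pow(-485, -1))) = Add(Rational(1975, 193), Mul(2473, Rational(-1, 485))) = Add(Rational(1975, 193), Rational(-2473, 485)) = Rational(480586, 93605)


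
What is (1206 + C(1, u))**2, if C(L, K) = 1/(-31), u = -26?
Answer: 1397638225/961 ≈ 1.4544e+6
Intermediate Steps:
C(L, K) = -1/31
(1206 + C(1, u))**2 = (1206 - 1/31)**2 = (37385/31)**2 = 1397638225/961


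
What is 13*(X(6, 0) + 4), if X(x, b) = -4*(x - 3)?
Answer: -104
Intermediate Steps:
X(x, b) = 12 - 4*x (X(x, b) = -4*(-3 + x) = 12 - 4*x)
13*(X(6, 0) + 4) = 13*((12 - 4*6) + 4) = 13*((12 - 24) + 4) = 13*(-12 + 4) = 13*(-8) = -104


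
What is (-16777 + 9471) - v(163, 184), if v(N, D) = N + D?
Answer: -7653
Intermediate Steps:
v(N, D) = D + N
(-16777 + 9471) - v(163, 184) = (-16777 + 9471) - (184 + 163) = -7306 - 1*347 = -7306 - 347 = -7653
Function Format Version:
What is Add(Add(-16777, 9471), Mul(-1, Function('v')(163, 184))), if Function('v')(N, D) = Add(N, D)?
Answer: -7653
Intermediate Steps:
Function('v')(N, D) = Add(D, N)
Add(Add(-16777, 9471), Mul(-1, Function('v')(163, 184))) = Add(Add(-16777, 9471), Mul(-1, Add(184, 163))) = Add(-7306, Mul(-1, 347)) = Add(-7306, -347) = -7653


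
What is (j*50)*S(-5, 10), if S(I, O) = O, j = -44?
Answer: -22000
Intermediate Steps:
(j*50)*S(-5, 10) = -44*50*10 = -2200*10 = -22000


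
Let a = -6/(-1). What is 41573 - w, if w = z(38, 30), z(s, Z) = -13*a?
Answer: 41651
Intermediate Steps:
a = 6 (a = -6*(-1) = 6)
z(s, Z) = -78 (z(s, Z) = -13*6 = -78)
w = -78
41573 - w = 41573 - 1*(-78) = 41573 + 78 = 41651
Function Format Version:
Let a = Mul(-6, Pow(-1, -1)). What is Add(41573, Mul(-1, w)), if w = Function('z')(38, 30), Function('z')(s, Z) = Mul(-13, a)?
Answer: 41651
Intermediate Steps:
a = 6 (a = Mul(-6, -1) = 6)
Function('z')(s, Z) = -78 (Function('z')(s, Z) = Mul(-13, 6) = -78)
w = -78
Add(41573, Mul(-1, w)) = Add(41573, Mul(-1, -78)) = Add(41573, 78) = 41651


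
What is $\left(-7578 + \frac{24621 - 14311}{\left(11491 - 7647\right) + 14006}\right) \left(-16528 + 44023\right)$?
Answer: $- \frac{24792606267}{119} \approx -2.0834 \cdot 10^{8}$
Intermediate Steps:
$\left(-7578 + \frac{24621 - 14311}{\left(11491 - 7647\right) + 14006}\right) \left(-16528 + 44023\right) = \left(-7578 + \frac{10310}{\left(11491 - 7647\right) + 14006}\right) 27495 = \left(-7578 + \frac{10310}{3844 + 14006}\right) 27495 = \left(-7578 + \frac{10310}{17850}\right) 27495 = \left(-7578 + 10310 \cdot \frac{1}{17850}\right) 27495 = \left(-7578 + \frac{1031}{1785}\right) 27495 = \left(- \frac{13525699}{1785}\right) 27495 = - \frac{24792606267}{119}$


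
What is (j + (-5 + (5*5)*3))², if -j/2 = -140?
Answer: 122500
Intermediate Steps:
j = 280 (j = -2*(-140) = 280)
(j + (-5 + (5*5)*3))² = (280 + (-5 + (5*5)*3))² = (280 + (-5 + 25*3))² = (280 + (-5 + 75))² = (280 + 70)² = 350² = 122500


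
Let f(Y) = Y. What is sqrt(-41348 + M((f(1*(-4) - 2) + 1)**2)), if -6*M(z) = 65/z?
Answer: I*sqrt(37213590)/30 ≈ 203.34*I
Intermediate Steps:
M(z) = -65/(6*z)
sqrt(-41348 + M((f(1*(-4) - 2) + 1)**2)) = sqrt(-41348 - 65/(6*((1*(-4) - 2) + 1)**2)) = sqrt(-41348 - 65/(6*((-4 - 2) + 1)**2)) = sqrt(-41348 - 65/(6*(-6 + 1)**2)) = sqrt(-41348 - 65/(6*((-5)**2))) = sqrt(-41348 - 65/6/25) = sqrt(-41348 - 65/6*1/25) = sqrt(-41348 - 13/30) = sqrt(-1240453/30) = I*sqrt(37213590)/30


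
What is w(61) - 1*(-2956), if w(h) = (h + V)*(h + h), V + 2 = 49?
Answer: 16132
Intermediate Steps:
V = 47 (V = -2 + 49 = 47)
w(h) = 2*h*(47 + h) (w(h) = (h + 47)*(h + h) = (47 + h)*(2*h) = 2*h*(47 + h))
w(61) - 1*(-2956) = 2*61*(47 + 61) - 1*(-2956) = 2*61*108 + 2956 = 13176 + 2956 = 16132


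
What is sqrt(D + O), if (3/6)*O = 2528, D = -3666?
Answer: sqrt(1390) ≈ 37.283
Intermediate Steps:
O = 5056 (O = 2*2528 = 5056)
sqrt(D + O) = sqrt(-3666 + 5056) = sqrt(1390)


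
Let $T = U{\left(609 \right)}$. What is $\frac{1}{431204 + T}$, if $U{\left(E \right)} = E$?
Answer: $\frac{1}{431813} \approx 2.3158 \cdot 10^{-6}$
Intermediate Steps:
$T = 609$
$\frac{1}{431204 + T} = \frac{1}{431204 + 609} = \frac{1}{431813}$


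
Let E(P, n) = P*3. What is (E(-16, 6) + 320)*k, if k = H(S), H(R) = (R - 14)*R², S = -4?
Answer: -78336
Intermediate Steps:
E(P, n) = 3*P
H(R) = R²*(-14 + R) (H(R) = (-14 + R)*R² = R²*(-14 + R))
k = -288 (k = (-4)²*(-14 - 4) = 16*(-18) = -288)
(E(-16, 6) + 320)*k = (3*(-16) + 320)*(-288) = (-48 + 320)*(-288) = 272*(-288) = -78336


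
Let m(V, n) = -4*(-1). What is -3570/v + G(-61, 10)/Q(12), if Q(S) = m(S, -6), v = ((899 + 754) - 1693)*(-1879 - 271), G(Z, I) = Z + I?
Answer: -110007/8600 ≈ -12.792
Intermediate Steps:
G(Z, I) = I + Z
m(V, n) = 4
v = 86000 (v = (1653 - 1693)*(-2150) = -40*(-2150) = 86000)
Q(S) = 4
-3570/v + G(-61, 10)/Q(12) = -3570/86000 + (10 - 61)/4 = -3570*1/86000 - 51*¼ = -357/8600 - 51/4 = -110007/8600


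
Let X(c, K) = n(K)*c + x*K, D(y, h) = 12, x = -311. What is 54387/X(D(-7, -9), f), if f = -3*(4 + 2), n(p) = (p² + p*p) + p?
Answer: 6043/1462 ≈ 4.1334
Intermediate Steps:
n(p) = p + 2*p² (n(p) = (p² + p²) + p = 2*p² + p = p + 2*p²)
f = -18 (f = -3*6 = -18)
X(c, K) = -311*K + K*c*(1 + 2*K) (X(c, K) = (K*(1 + 2*K))*c - 311*K = K*c*(1 + 2*K) - 311*K = -311*K + K*c*(1 + 2*K))
54387/X(D(-7, -9), f) = 54387/((-18*(-311 + 12*(1 + 2*(-18))))) = 54387/((-18*(-311 + 12*(1 - 36)))) = 54387/((-18*(-311 + 12*(-35)))) = 54387/((-18*(-311 - 420))) = 54387/((-18*(-731))) = 54387/13158 = 54387*(1/13158) = 6043/1462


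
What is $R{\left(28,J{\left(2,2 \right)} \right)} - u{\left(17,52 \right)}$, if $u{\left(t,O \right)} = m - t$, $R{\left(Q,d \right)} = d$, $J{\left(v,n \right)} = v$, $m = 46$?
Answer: $-27$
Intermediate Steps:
$u{\left(t,O \right)} = 46 - t$
$R{\left(28,J{\left(2,2 \right)} \right)} - u{\left(17,52 \right)} = 2 - \left(46 - 17\right) = 2 - 29 = -27$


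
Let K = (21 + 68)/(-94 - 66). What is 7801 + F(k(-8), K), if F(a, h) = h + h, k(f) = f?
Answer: 623991/80 ≈ 7799.9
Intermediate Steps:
K = -89/160 (K = 89/(-160) = 89*(-1/160) = -89/160 ≈ -0.55625)
F(a, h) = 2*h
7801 + F(k(-8), K) = 7801 + 2*(-89/160) = 7801 - 89/80 = 623991/80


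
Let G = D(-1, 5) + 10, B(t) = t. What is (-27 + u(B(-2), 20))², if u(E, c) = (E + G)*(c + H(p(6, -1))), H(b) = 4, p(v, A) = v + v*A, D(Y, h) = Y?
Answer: 19881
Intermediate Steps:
p(v, A) = v + A*v
G = 9 (G = -1 + 10 = 9)
u(E, c) = (4 + c)*(9 + E) (u(E, c) = (E + 9)*(c + 4) = (9 + E)*(4 + c) = (4 + c)*(9 + E))
(-27 + u(B(-2), 20))² = (-27 + (36 + 4*(-2) + 9*20 - 2*20))² = (-27 + (36 - 8 + 180 - 40))² = (-27 + 168)² = 141² = 19881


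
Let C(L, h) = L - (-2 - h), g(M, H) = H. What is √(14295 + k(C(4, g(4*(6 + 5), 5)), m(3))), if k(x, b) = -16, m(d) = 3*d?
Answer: √14279 ≈ 119.49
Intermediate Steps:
C(L, h) = 2 + L + h (C(L, h) = L + (2 + h) = 2 + L + h)
√(14295 + k(C(4, g(4*(6 + 5), 5)), m(3))) = √(14295 - 16) = √14279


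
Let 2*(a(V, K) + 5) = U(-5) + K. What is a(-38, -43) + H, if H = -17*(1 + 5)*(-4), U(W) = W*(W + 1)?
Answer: 783/2 ≈ 391.50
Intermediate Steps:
U(W) = W*(1 + W)
a(V, K) = 5 + K/2 (a(V, K) = -5 + (-5*(1 - 5) + K)/2 = -5 + (-5*(-4) + K)/2 = -5 + (20 + K)/2 = -5 + (10 + K/2) = 5 + K/2)
H = 408 (H = -17*6*(-4) = -102*(-4) = 408)
a(-38, -43) + H = (5 + (½)*(-43)) + 408 = (5 - 43/2) + 408 = -33/2 + 408 = 783/2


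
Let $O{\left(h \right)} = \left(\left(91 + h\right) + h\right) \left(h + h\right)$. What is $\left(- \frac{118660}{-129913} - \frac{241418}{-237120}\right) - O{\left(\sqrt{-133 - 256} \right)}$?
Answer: $\frac{23996017093597}{15402485280} - 182 i \sqrt{389} \approx 1557.9 - 3589.6 i$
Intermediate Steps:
$O{\left(h \right)} = 2 h \left(91 + 2 h\right)$ ($O{\left(h \right)} = \left(91 + 2 h\right) 2 h = 2 h \left(91 + 2 h\right)$)
$\left(- \frac{118660}{-129913} - \frac{241418}{-237120}\right) - O{\left(\sqrt{-133 - 256} \right)} = \left(- \frac{118660}{-129913} - \frac{241418}{-237120}\right) - 2 \sqrt{-133 - 256} \left(91 + 2 \sqrt{-133 - 256}\right) = \left(\left(-118660\right) \left(- \frac{1}{129913}\right) - - \frac{120709}{118560}\right) - 2 \sqrt{-389} \left(91 + 2 \sqrt{-389}\right) = \left(\frac{118660}{129913} + \frac{120709}{118560}\right) - 2 i \sqrt{389} \left(91 + 2 i \sqrt{389}\right) = \frac{29749997917}{15402485280} - 2 i \sqrt{389} \left(91 + 2 i \sqrt{389}\right)$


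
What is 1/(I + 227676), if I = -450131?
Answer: -1/222455 ≈ -4.4953e-6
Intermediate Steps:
1/(I + 227676) = 1/(-450131 + 227676) = 1/(-222455) = -1/222455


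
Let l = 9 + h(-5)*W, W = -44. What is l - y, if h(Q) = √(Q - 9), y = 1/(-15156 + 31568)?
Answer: 147707/16412 - 44*I*√14 ≈ 8.9999 - 164.63*I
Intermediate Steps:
y = 1/16412 ≈ 6.0931e-5
h(Q) = √(-9 + Q)
l = 9 - 44*I*√14 (l = 9 + √(-9 - 5)*(-44) = 9 + √(-14)*(-44) = 9 + (I*√14)*(-44) = 9 - 44*I*√14 ≈ 9.0 - 164.63*I)
l - y = (9 - 44*I*√14) - 1*1/16412 = (9 - 44*I*√14) - 1/16412 = 147707/16412 - 44*I*√14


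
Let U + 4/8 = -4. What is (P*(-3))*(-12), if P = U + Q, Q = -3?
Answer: -270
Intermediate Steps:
U = -9/2 (U = -½ - 4 = -9/2 ≈ -4.5000)
P = -15/2 (P = -9/2 - 3 = -15/2 ≈ -7.5000)
(P*(-3))*(-12) = -15/2*(-3)*(-12) = (45/2)*(-12) = -270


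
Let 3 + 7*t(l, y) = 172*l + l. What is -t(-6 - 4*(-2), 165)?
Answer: -49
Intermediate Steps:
t(l, y) = -3/7 + 173*l/7 (t(l, y) = -3/7 + (172*l + l)/7 = -3/7 + (173*l)/7 = -3/7 + 173*l/7)
-t(-6 - 4*(-2), 165) = -(-3/7 + 173*(-6 - 4*(-2))/7) = -(-3/7 + 173*(-6 + 8)/7) = -(-3/7 + (173/7)*2) = -(-3/7 + 346/7) = -1*49 = -49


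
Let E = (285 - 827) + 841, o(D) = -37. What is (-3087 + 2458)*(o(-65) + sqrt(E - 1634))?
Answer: 23273 - 629*I*sqrt(1335) ≈ 23273.0 - 22982.0*I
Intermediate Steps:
E = 299 (E = -542 + 841 = 299)
(-3087 + 2458)*(o(-65) + sqrt(E - 1634)) = (-3087 + 2458)*(-37 + sqrt(299 - 1634)) = -629*(-37 + sqrt(-1335)) = -629*(-37 + I*sqrt(1335)) = 23273 - 629*I*sqrt(1335)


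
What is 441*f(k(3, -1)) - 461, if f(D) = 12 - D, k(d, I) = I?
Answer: 5272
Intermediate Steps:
441*f(k(3, -1)) - 461 = 441*(12 - 1*(-1)) - 461 = 441*(12 + 1) - 461 = 441*13 - 461 = 5733 - 461 = 5272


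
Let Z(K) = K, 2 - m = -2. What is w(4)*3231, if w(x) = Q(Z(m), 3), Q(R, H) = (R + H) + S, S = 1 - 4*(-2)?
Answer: 51696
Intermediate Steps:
m = 4 (m = 2 - 1*(-2) = 2 + 2 = 4)
S = 9 (S = 1 + 8 = 9)
Q(R, H) = 9 + H + R (Q(R, H) = (R + H) + 9 = (H + R) + 9 = 9 + H + R)
w(x) = 16 (w(x) = 9 + 3 + 4 = 16)
w(4)*3231 = 16*3231 = 51696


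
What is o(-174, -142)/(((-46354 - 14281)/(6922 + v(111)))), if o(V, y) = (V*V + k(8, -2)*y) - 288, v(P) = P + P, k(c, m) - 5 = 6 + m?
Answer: -41020848/12127 ≈ -3382.6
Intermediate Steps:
k(c, m) = 11 + m (k(c, m) = 5 + (6 + m) = 11 + m)
v(P) = 2*P
o(V, y) = -288 + V² + 9*y (o(V, y) = (V*V + (11 - 2)*y) - 288 = (V² + 9*y) - 288 = -288 + V² + 9*y)
o(-174, -142)/(((-46354 - 14281)/(6922 + v(111)))) = (-288 + (-174)² + 9*(-142))/(((-46354 - 14281)/(6922 + 2*111))) = (-288 + 30276 - 1278)/((-60635/(6922 + 222))) = 28710/((-60635/7144)) = 28710/((-60635*1/7144)) = 28710/(-60635/7144) = 28710*(-7144/60635) = -41020848/12127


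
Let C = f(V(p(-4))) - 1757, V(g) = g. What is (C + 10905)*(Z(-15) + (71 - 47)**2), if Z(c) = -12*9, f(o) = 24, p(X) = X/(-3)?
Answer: 4292496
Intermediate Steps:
p(X) = -X/3 (p(X) = X*(-1/3) = -X/3)
C = -1733 (C = 24 - 1757 = -1733)
Z(c) = -108
(C + 10905)*(Z(-15) + (71 - 47)**2) = (-1733 + 10905)*(-108 + (71 - 47)**2) = 9172*(-108 + 24**2) = 9172*(-108 + 576) = 9172*468 = 4292496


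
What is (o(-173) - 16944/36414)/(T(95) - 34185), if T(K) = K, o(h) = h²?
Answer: -181636277/206892210 ≈ -0.87793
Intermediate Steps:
(o(-173) - 16944/36414)/(T(95) - 34185) = ((-173)² - 16944/36414)/(95 - 34185) = (29929 - 16944*1/36414)/(-34090) = (29929 - 2824/6069)*(-1/34090) = (181636277/6069)*(-1/34090) = -181636277/206892210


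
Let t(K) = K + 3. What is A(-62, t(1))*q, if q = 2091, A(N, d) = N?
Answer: -129642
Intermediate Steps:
t(K) = 3 + K
A(-62, t(1))*q = -62*2091 = -129642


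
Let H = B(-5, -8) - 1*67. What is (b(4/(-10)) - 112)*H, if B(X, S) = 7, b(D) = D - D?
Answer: 6720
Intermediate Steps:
b(D) = 0
H = -60 (H = 7 - 1*67 = 7 - 67 = -60)
(b(4/(-10)) - 112)*H = (0 - 112)*(-60) = -112*(-60) = 6720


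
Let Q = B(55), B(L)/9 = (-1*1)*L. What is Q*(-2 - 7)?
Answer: 4455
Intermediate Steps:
B(L) = -9*L (B(L) = 9*((-1*1)*L) = 9*(-L) = -9*L)
Q = -495 (Q = -9*55 = -495)
Q*(-2 - 7) = -495*(-2 - 7) = -495*(-9) = 4455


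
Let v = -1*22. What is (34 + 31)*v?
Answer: -1430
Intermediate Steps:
v = -22
(34 + 31)*v = (34 + 31)*(-22) = 65*(-22) = -1430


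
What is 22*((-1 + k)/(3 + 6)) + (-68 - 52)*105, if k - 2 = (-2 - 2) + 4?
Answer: -113378/9 ≈ -12598.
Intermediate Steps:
k = 2 (k = 2 + ((-2 - 2) + 4) = 2 + (-4 + 4) = 2 + 0 = 2)
22*((-1 + k)/(3 + 6)) + (-68 - 52)*105 = 22*((-1 + 2)/(3 + 6)) + (-68 - 52)*105 = 22*(1/9) - 120*105 = 22*(1*(1/9)) - 12600 = 22*(1/9) - 12600 = 22/9 - 12600 = -113378/9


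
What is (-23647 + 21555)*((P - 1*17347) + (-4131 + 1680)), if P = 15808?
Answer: 8347080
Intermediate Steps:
(-23647 + 21555)*((P - 1*17347) + (-4131 + 1680)) = (-23647 + 21555)*((15808 - 1*17347) + (-4131 + 1680)) = -2092*((15808 - 17347) - 2451) = -2092*(-1539 - 2451) = -2092*(-3990) = 8347080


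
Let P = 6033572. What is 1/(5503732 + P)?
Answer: 1/11537304 ≈ 8.6675e-8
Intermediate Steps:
1/(5503732 + P) = 1/(5503732 + 6033572) = 1/11537304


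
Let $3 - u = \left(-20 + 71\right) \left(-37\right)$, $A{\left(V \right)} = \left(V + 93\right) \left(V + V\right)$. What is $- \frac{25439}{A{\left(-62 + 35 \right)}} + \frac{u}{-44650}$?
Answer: $\frac{112911539}{15913260} \approx 7.0954$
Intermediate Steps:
$A{\left(V \right)} = 2 V \left(93 + V\right)$ ($A{\left(V \right)} = \left(93 + V\right) 2 V = 2 V \left(93 + V\right)$)
$u = 1890$ ($u = 3 - \left(-20 + 71\right) \left(-37\right) = 3 - 51 \left(-37\right) = 3 - -1887 = 3 + 1887 = 1890$)
$- \frac{25439}{A{\left(-62 + 35 \right)}} + \frac{u}{-44650} = - \frac{25439}{2 \left(-62 + 35\right) \left(93 + \left(-62 + 35\right)\right)} + \frac{1890}{-44650} = - \frac{25439}{2 \left(-27\right) \left(93 - 27\right)} + 1890 \left(- \frac{1}{44650}\right) = - \frac{25439}{2 \left(-27\right) 66} - \frac{189}{4465} = - \frac{25439}{-3564} - \frac{189}{4465} = \left(-25439\right) \left(- \frac{1}{3564}\right) - \frac{189}{4465} = \frac{25439}{3564} - \frac{189}{4465} = \frac{112911539}{15913260}$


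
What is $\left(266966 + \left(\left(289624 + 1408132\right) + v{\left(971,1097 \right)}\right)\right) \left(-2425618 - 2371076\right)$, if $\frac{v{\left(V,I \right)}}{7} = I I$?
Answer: $-49830863337990$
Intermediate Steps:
$v{\left(V,I \right)} = 7 I^{2}$ ($v{\left(V,I \right)} = 7 I I = 7 I^{2}$)
$\left(266966 + \left(\left(289624 + 1408132\right) + v{\left(971,1097 \right)}\right)\right) \left(-2425618 - 2371076\right) = \left(266966 + \left(\left(289624 + 1408132\right) + 7 \cdot 1097^{2}\right)\right) \left(-2425618 - 2371076\right) = \left(266966 + \left(1697756 + 7 \cdot 1203409\right)\right) \left(-4796694\right) = \left(266966 + \left(1697756 + 8423863\right)\right) \left(-4796694\right) = \left(266966 + 10121619\right) \left(-4796694\right) = 10388585 \left(-4796694\right) = -49830863337990$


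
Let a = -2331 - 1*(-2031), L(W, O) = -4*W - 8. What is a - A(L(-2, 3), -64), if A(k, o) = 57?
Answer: -357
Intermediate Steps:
L(W, O) = -8 - 4*W
a = -300 (a = -2331 + 2031 = -300)
a - A(L(-2, 3), -64) = -300 - 1*57 = -300 - 57 = -357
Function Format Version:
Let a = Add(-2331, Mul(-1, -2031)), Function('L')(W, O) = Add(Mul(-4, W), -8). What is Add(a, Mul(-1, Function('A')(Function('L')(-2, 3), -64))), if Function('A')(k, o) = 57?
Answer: -357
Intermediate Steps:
Function('L')(W, O) = Add(-8, Mul(-4, W))
a = -300 (a = Add(-2331, 2031) = -300)
Add(a, Mul(-1, Function('A')(Function('L')(-2, 3), -64))) = Add(-300, Mul(-1, 57)) = Add(-300, -57) = -357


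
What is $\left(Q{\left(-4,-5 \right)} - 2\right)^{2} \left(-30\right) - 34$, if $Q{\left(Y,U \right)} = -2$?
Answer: $-514$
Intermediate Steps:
$\left(Q{\left(-4,-5 \right)} - 2\right)^{2} \left(-30\right) - 34 = \left(-2 - 2\right)^{2} \left(-30\right) - 34 = \left(-4\right)^{2} \left(-30\right) - 34 = 16 \left(-30\right) - 34 = -480 - 34 = -514$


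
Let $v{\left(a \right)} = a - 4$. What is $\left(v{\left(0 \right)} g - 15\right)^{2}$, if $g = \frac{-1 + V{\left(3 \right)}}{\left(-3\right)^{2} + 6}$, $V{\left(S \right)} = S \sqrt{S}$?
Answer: $\frac{49273}{225} + \frac{1768 \sqrt{3}}{75} \approx 259.82$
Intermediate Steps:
$V{\left(S \right)} = S^{\frac{3}{2}}$
$v{\left(a \right)} = -4 + a$
$g = - \frac{1}{15} + \frac{\sqrt{3}}{5}$ ($g = \frac{-1 + 3^{\frac{3}{2}}}{\left(-3\right)^{2} + 6} = \frac{-1 + 3 \sqrt{3}}{9 + 6} = \frac{-1 + 3 \sqrt{3}}{15} = \left(-1 + 3 \sqrt{3}\right) \frac{1}{15} = - \frac{1}{15} + \frac{\sqrt{3}}{5} \approx 0.27974$)
$\left(v{\left(0 \right)} g - 15\right)^{2} = \left(\left(-4 + 0\right) \left(- \frac{1}{15} + \frac{\sqrt{3}}{5}\right) - 15\right)^{2} = \left(- 4 \left(- \frac{1}{15} + \frac{\sqrt{3}}{5}\right) - 15\right)^{2} = \left(\left(\frac{4}{15} - \frac{4 \sqrt{3}}{5}\right) - 15\right)^{2} = \left(- \frac{221}{15} - \frac{4 \sqrt{3}}{5}\right)^{2}$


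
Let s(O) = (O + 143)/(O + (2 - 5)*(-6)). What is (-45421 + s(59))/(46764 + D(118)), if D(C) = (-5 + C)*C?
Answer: -3497215/4627546 ≈ -0.75574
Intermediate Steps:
s(O) = (143 + O)/(18 + O) (s(O) = (143 + O)/(O - 3*(-6)) = (143 + O)/(O + 18) = (143 + O)/(18 + O))
D(C) = C*(-5 + C)
(-45421 + s(59))/(46764 + D(118)) = (-45421 + (143 + 59)/(18 + 59))/(46764 + 118*(-5 + 118)) = (-45421 + 202/77)/(46764 + 118*113) = (-45421 + (1/77)*202)/(46764 + 13334) = (-45421 + 202/77)/60098 = -3497215/77*1/60098 = -3497215/4627546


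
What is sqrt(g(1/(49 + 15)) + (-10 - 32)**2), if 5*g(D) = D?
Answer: sqrt(2822405)/40 ≈ 42.000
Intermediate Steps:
g(D) = D/5
sqrt(g(1/(49 + 15)) + (-10 - 32)**2) = sqrt(1/(5*(49 + 15)) + (-10 - 32)**2) = sqrt((1/5)/64 + (-42)**2) = sqrt((1/5)*(1/64) + 1764) = sqrt(1/320 + 1764) = sqrt(564481/320) = sqrt(2822405)/40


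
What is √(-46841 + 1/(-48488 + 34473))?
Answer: 2*I*√2300129943310/14015 ≈ 216.43*I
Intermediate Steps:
√(-46841 + 1/(-48488 + 34473)) = √(-46841 + 1/(-14015)) = √(-46841 - 1/14015) = √(-656476616/14015) = 2*I*√2300129943310/14015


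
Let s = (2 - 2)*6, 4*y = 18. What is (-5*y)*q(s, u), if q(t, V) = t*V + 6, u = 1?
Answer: -135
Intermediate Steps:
y = 9/2 (y = (¼)*18 = 9/2 ≈ 4.5000)
s = 0 (s = 0*6 = 0)
q(t, V) = 6 + V*t (q(t, V) = V*t + 6 = 6 + V*t)
(-5*y)*q(s, u) = (-5*9/2)*(6 + 1*0) = -45*(6 + 0)/2 = -45/2*6 = -135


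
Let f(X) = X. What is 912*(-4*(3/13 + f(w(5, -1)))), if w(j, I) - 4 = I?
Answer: -153216/13 ≈ -11786.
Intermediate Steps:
w(j, I) = 4 + I
912*(-4*(3/13 + f(w(5, -1)))) = 912*(-4*(3/13 + (4 - 1))) = 912*(-4*(3*(1/13) + 3)) = 912*(-4*(3/13 + 3)) = 912*(-4*42/13) = 912*(-168/13) = -153216/13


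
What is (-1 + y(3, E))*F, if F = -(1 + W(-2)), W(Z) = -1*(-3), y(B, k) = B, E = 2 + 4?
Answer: -8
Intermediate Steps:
E = 6
W(Z) = 3
F = -4 (F = -(1 + 3) = -1*4 = -4)
(-1 + y(3, E))*F = (-1 + 3)*(-4) = 2*(-4) = -8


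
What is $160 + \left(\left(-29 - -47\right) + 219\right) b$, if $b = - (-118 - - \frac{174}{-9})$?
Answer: $32708$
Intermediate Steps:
$b = \frac{412}{3}$ ($b = - (-118 - \left(-174\right) \left(- \frac{1}{9}\right)) = - (-118 - \frac{58}{3}) = \left(-1\right) \left(- \frac{412}{3}\right) = \frac{412}{3} \approx 137.33$)
$160 + \left(\left(-29 - -47\right) + 219\right) b = 160 + \left(\left(-29 - -47\right) + 219\right) \frac{412}{3} = 160 + \left(\left(-29 + 47\right) + 219\right) \frac{412}{3} = 160 + \left(18 + 219\right) \frac{412}{3} = 160 + 237 \cdot \frac{412}{3} = 160 + 32548 = 32708$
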